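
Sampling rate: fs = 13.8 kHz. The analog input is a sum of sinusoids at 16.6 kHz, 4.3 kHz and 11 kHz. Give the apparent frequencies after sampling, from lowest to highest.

fs/2 = 6.9 kHz.
16.6 kHz mod fs = 2.8 kHz.
2.8 kHz ≤ fs/2 = 6.9 kHz, appears at 2.8 kHz.
4.3 kHz ≤ fs/2 = 6.9 kHz, passes unchanged.
11 kHz > fs/2 = 6.9 kHz, folds to fs − 11 kHz = 2.8 kHz.
Distinct values: {2.8 kHz, 4.3 kHz}.

2.8 kHz, 4.3 kHz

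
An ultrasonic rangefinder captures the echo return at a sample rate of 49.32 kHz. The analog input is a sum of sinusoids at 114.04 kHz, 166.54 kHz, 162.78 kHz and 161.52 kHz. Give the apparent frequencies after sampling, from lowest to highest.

13.56 kHz, 14.82 kHz, 15.4 kHz, 18.58 kHz

fs/2 = 24.66 kHz.
114.04 kHz mod fs = 15.4 kHz.
15.4 kHz ≤ fs/2 = 24.66 kHz, appears at 15.4 kHz.
166.54 kHz mod fs = 18.58 kHz.
18.58 kHz ≤ fs/2 = 24.66 kHz, appears at 18.58 kHz.
162.78 kHz mod fs = 14.82 kHz.
14.82 kHz ≤ fs/2 = 24.66 kHz, appears at 14.82 kHz.
161.52 kHz mod fs = 13.56 kHz.
13.56 kHz ≤ fs/2 = 24.66 kHz, appears at 13.56 kHz.
Distinct values: {13.56 kHz, 14.82 kHz, 15.4 kHz, 18.58 kHz}.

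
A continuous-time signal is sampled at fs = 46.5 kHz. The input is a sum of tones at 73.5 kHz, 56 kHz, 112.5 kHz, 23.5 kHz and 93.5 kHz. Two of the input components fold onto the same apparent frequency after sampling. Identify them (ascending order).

73.5 kHz, 112.5 kHz

fs/2 = 23.25 kHz.
73.5 kHz mod fs = 27 kHz.
27 kHz > fs/2 = 23.25 kHz, folds to fs − 27 kHz = 19.5 kHz.
56 kHz mod fs = 9.5 kHz.
9.5 kHz ≤ fs/2 = 23.25 kHz, appears at 9.5 kHz.
112.5 kHz mod fs = 19.5 kHz.
19.5 kHz ≤ fs/2 = 23.25 kHz, appears at 19.5 kHz.
23.5 kHz > fs/2 = 23.25 kHz, folds to fs − 23.5 kHz = 23 kHz.
93.5 kHz mod fs = 0.5 kHz.
0.5 kHz ≤ fs/2 = 23.25 kHz, appears at 0.5 kHz.
73.5 kHz and 112.5 kHz both map to 19.5 kHz.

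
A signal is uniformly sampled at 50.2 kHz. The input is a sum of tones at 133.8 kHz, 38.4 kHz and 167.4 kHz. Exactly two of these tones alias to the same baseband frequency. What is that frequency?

16.8 kHz

fs/2 = 25.1 kHz.
133.8 kHz mod fs = 33.4 kHz.
33.4 kHz > fs/2 = 25.1 kHz, folds to fs − 33.4 kHz = 16.8 kHz.
38.4 kHz > fs/2 = 25.1 kHz, folds to fs − 38.4 kHz = 11.8 kHz.
167.4 kHz mod fs = 16.8 kHz.
16.8 kHz ≤ fs/2 = 25.1 kHz, appears at 16.8 kHz.
133.8 kHz and 167.4 kHz both map to 16.8 kHz.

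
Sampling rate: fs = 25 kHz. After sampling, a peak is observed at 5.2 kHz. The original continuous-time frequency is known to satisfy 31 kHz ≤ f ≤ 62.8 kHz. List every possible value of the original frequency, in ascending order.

Frequencies that alias to 5.2 kHz are k·fs ± 5.2 kHz for integer k ≥ 0.
k=0: 5.2 kHz.
k=1: 19.8 kHz, 30.2 kHz.
k=2: 44.8 kHz, 55.2 kHz.
k=3: 69.8 kHz, 80.2 kHz.
Within [31 kHz, 62.8 kHz]: 44.8 kHz, 55.2 kHz.

44.8 kHz, 55.2 kHz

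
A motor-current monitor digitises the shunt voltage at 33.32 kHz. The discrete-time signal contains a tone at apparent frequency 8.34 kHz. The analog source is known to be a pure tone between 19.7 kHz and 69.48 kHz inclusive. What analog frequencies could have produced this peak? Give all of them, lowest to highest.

Frequencies that alias to 8.34 kHz are k·fs ± 8.34 kHz for integer k ≥ 0.
k=0: 8.34 kHz.
k=1: 24.98 kHz, 41.66 kHz.
k=2: 58.3 kHz, 74.98 kHz.
k=3: 91.62 kHz, 108.3 kHz.
Within [19.7 kHz, 69.48 kHz]: 24.98 kHz, 41.66 kHz, 58.3 kHz.

24.98 kHz, 41.66 kHz, 58.3 kHz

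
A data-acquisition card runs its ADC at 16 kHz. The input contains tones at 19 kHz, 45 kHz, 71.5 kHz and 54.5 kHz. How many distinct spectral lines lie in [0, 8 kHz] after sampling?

3

fs/2 = 8 kHz.
19 kHz mod fs = 3 kHz.
3 kHz ≤ fs/2 = 8 kHz, appears at 3 kHz.
45 kHz mod fs = 13 kHz.
13 kHz > fs/2 = 8 kHz, folds to fs − 13 kHz = 3 kHz.
71.5 kHz mod fs = 7.5 kHz.
7.5 kHz ≤ fs/2 = 8 kHz, appears at 7.5 kHz.
54.5 kHz mod fs = 6.5 kHz.
6.5 kHz ≤ fs/2 = 8 kHz, appears at 6.5 kHz.
Distinct values: {3 kHz, 6.5 kHz, 7.5 kHz} → 3.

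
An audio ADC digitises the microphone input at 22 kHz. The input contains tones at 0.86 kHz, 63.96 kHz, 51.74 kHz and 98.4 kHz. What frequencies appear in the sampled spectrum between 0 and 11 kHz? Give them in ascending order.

fs/2 = 11 kHz.
0.86 kHz ≤ fs/2 = 11 kHz, passes unchanged.
63.96 kHz mod fs = 19.96 kHz.
19.96 kHz > fs/2 = 11 kHz, folds to fs − 19.96 kHz = 2.04 kHz.
51.74 kHz mod fs = 7.74 kHz.
7.74 kHz ≤ fs/2 = 11 kHz, appears at 7.74 kHz.
98.4 kHz mod fs = 10.4 kHz.
10.4 kHz ≤ fs/2 = 11 kHz, appears at 10.4 kHz.
Distinct values: {0.86 kHz, 2.04 kHz, 7.74 kHz, 10.4 kHz}.

0.86 kHz, 2.04 kHz, 7.74 kHz, 10.4 kHz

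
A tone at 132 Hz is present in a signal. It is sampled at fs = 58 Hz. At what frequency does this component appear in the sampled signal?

16 Hz

132 Hz mod fs = 16 Hz.
16 Hz ≤ fs/2 = 29 Hz, appears at 16 Hz.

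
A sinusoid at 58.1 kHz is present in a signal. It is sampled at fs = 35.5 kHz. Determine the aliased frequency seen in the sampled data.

12.9 kHz

58.1 kHz mod fs = 22.6 kHz.
22.6 kHz > fs/2 = 17.75 kHz, folds to fs − 22.6 kHz = 12.9 kHz.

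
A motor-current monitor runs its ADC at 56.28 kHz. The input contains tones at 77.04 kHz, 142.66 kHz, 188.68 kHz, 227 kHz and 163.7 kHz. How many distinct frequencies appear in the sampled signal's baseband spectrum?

5

fs/2 = 28.14 kHz.
77.04 kHz mod fs = 20.76 kHz.
20.76 kHz ≤ fs/2 = 28.14 kHz, appears at 20.76 kHz.
142.66 kHz mod fs = 30.1 kHz.
30.1 kHz > fs/2 = 28.14 kHz, folds to fs − 30.1 kHz = 26.18 kHz.
188.68 kHz mod fs = 19.84 kHz.
19.84 kHz ≤ fs/2 = 28.14 kHz, appears at 19.84 kHz.
227 kHz mod fs = 1.88 kHz.
1.88 kHz ≤ fs/2 = 28.14 kHz, appears at 1.88 kHz.
163.7 kHz mod fs = 51.14 kHz.
51.14 kHz > fs/2 = 28.14 kHz, folds to fs − 51.14 kHz = 5.14 kHz.
Distinct values: {1.88 kHz, 5.14 kHz, 19.84 kHz, 20.76 kHz, 26.18 kHz} → 5.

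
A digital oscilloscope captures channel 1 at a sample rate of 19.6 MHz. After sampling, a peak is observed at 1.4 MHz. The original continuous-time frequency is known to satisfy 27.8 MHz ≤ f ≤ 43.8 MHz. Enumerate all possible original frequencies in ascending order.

37.8 MHz, 40.6 MHz

Frequencies that alias to 1.4 MHz are k·fs ± 1.4 MHz for integer k ≥ 0.
k=0: 1.4 MHz.
k=1: 18.2 MHz, 21 MHz.
k=2: 37.8 MHz, 40.6 MHz.
k=3: 57.4 MHz, 60.2 MHz.
Within [27.8 MHz, 43.8 MHz]: 37.8 MHz, 40.6 MHz.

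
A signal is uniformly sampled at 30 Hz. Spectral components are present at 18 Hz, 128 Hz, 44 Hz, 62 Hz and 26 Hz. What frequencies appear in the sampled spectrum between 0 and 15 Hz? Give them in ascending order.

2 Hz, 4 Hz, 8 Hz, 12 Hz, 14 Hz

fs/2 = 15 Hz.
18 Hz > fs/2 = 15 Hz, folds to fs − 18 Hz = 12 Hz.
128 Hz mod fs = 8 Hz.
8 Hz ≤ fs/2 = 15 Hz, appears at 8 Hz.
44 Hz mod fs = 14 Hz.
14 Hz ≤ fs/2 = 15 Hz, appears at 14 Hz.
62 Hz mod fs = 2 Hz.
2 Hz ≤ fs/2 = 15 Hz, appears at 2 Hz.
26 Hz > fs/2 = 15 Hz, folds to fs − 26 Hz = 4 Hz.
Distinct values: {2 Hz, 4 Hz, 8 Hz, 12 Hz, 14 Hz}.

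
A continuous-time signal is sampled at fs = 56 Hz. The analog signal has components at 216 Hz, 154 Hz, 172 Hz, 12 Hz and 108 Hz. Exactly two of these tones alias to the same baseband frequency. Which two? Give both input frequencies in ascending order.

108 Hz, 172 Hz

fs/2 = 28 Hz.
216 Hz mod fs = 48 Hz.
48 Hz > fs/2 = 28 Hz, folds to fs − 48 Hz = 8 Hz.
154 Hz mod fs = 42 Hz.
42 Hz > fs/2 = 28 Hz, folds to fs − 42 Hz = 14 Hz.
172 Hz mod fs = 4 Hz.
4 Hz ≤ fs/2 = 28 Hz, appears at 4 Hz.
12 Hz ≤ fs/2 = 28 Hz, passes unchanged.
108 Hz mod fs = 52 Hz.
52 Hz > fs/2 = 28 Hz, folds to fs − 52 Hz = 4 Hz.
108 Hz and 172 Hz both map to 4 Hz.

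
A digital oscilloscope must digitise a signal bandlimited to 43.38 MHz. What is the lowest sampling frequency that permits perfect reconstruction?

Nyquist rate = 2 × 43.38 MHz = 86.76 MHz.

86.76 MHz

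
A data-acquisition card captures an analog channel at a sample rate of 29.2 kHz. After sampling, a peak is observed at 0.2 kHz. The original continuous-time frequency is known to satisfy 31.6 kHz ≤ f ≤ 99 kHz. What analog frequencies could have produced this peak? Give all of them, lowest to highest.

Frequencies that alias to 0.2 kHz are k·fs ± 0.2 kHz for integer k ≥ 0.
k=0: 0.2 kHz.
k=1: 29 kHz, 29.4 kHz.
k=2: 58.2 kHz, 58.6 kHz.
k=3: 87.4 kHz, 87.8 kHz.
k=4: 116.6 kHz, 117 kHz.
Within [31.6 kHz, 99 kHz]: 58.2 kHz, 58.6 kHz, 87.4 kHz, 87.8 kHz.

58.2 kHz, 58.6 kHz, 87.4 kHz, 87.8 kHz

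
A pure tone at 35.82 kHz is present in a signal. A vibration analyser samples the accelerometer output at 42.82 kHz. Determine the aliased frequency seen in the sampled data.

7 kHz

35.82 kHz > fs/2 = 21.41 kHz, folds to fs − 35.82 kHz = 7 kHz.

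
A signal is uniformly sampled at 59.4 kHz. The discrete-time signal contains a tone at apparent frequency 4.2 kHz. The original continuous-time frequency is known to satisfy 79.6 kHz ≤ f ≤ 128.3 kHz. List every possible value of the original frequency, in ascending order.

114.6 kHz, 123 kHz

Frequencies that alias to 4.2 kHz are k·fs ± 4.2 kHz for integer k ≥ 0.
k=0: 4.2 kHz.
k=1: 55.2 kHz, 63.6 kHz.
k=2: 114.6 kHz, 123 kHz.
k=3: 174 kHz, 182.4 kHz.
Within [79.6 kHz, 128.3 kHz]: 114.6 kHz, 123 kHz.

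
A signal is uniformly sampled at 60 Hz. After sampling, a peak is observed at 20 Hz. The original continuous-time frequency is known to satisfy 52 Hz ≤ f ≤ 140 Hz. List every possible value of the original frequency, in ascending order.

80 Hz, 100 Hz, 140 Hz

Frequencies that alias to 20 Hz are k·fs ± 20 Hz for integer k ≥ 0.
k=0: 20 Hz.
k=1: 40 Hz, 80 Hz.
k=2: 100 Hz, 140 Hz.
k=3: 160 Hz, 200 Hz.
Within [52 Hz, 140 Hz]: 80 Hz, 100 Hz, 140 Hz.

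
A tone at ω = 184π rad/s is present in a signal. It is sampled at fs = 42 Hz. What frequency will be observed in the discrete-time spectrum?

ω = 184π rad/s → f = ω/(2π) = 92 Hz.
92 Hz mod fs = 8 Hz.
8 Hz ≤ fs/2 = 21 Hz, appears at 8 Hz.

8 Hz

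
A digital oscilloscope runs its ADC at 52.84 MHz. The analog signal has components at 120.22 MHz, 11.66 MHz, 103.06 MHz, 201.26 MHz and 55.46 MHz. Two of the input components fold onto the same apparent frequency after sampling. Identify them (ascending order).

fs/2 = 26.42 MHz.
120.22 MHz mod fs = 14.54 MHz.
14.54 MHz ≤ fs/2 = 26.42 MHz, appears at 14.54 MHz.
11.66 MHz ≤ fs/2 = 26.42 MHz, passes unchanged.
103.06 MHz mod fs = 50.22 MHz.
50.22 MHz > fs/2 = 26.42 MHz, folds to fs − 50.22 MHz = 2.62 MHz.
201.26 MHz mod fs = 42.74 MHz.
42.74 MHz > fs/2 = 26.42 MHz, folds to fs − 42.74 MHz = 10.1 MHz.
55.46 MHz mod fs = 2.62 MHz.
2.62 MHz ≤ fs/2 = 26.42 MHz, appears at 2.62 MHz.
55.46 MHz and 103.06 MHz both map to 2.62 MHz.

55.46 MHz, 103.06 MHz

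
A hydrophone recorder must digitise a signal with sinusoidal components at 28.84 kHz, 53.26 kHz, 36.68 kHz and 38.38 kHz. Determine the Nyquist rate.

Highest-frequency component: 53.26 kHz.
Nyquist rate = 2 × 53.26 kHz = 106.52 kHz.

106.52 kHz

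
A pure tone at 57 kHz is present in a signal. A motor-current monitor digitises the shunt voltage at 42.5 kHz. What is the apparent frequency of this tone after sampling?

57 kHz mod fs = 14.5 kHz.
14.5 kHz ≤ fs/2 = 21.25 kHz, appears at 14.5 kHz.

14.5 kHz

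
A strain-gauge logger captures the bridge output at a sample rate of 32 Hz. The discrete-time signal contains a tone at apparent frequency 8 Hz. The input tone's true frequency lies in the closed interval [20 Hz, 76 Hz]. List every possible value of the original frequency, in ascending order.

Frequencies that alias to 8 Hz are k·fs ± 8 Hz for integer k ≥ 0.
k=0: 8 Hz.
k=1: 24 Hz, 40 Hz.
k=2: 56 Hz, 72 Hz.
k=3: 88 Hz, 104 Hz.
Within [20 Hz, 76 Hz]: 24 Hz, 40 Hz, 56 Hz, 72 Hz.

24 Hz, 40 Hz, 56 Hz, 72 Hz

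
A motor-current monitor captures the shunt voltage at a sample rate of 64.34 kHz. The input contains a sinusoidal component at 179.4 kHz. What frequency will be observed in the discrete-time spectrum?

13.62 kHz

179.4 kHz mod fs = 50.72 kHz.
50.72 kHz > fs/2 = 32.17 kHz, folds to fs − 50.72 kHz = 13.62 kHz.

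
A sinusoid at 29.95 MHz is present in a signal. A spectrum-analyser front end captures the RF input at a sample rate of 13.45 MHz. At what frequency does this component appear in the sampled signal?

29.95 MHz mod fs = 3.05 MHz.
3.05 MHz ≤ fs/2 = 6.725 MHz, appears at 3.05 MHz.

3.05 MHz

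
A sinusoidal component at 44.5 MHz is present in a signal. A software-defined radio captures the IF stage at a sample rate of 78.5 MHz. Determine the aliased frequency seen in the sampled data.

44.5 MHz > fs/2 = 39.25 MHz, folds to fs − 44.5 MHz = 34 MHz.

34 MHz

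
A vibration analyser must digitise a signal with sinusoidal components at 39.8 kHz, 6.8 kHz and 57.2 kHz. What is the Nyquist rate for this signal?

114.4 kHz

Highest-frequency component: 57.2 kHz.
Nyquist rate = 2 × 57.2 kHz = 114.4 kHz.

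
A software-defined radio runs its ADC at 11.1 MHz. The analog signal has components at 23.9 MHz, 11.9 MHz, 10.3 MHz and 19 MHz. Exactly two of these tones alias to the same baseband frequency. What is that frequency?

fs/2 = 5.55 MHz.
23.9 MHz mod fs = 1.7 MHz.
1.7 MHz ≤ fs/2 = 5.55 MHz, appears at 1.7 MHz.
11.9 MHz mod fs = 0.8 MHz.
0.8 MHz ≤ fs/2 = 5.55 MHz, appears at 0.8 MHz.
10.3 MHz > fs/2 = 5.55 MHz, folds to fs − 10.3 MHz = 0.8 MHz.
19 MHz mod fs = 7.9 MHz.
7.9 MHz > fs/2 = 5.55 MHz, folds to fs − 7.9 MHz = 3.2 MHz.
10.3 MHz and 11.9 MHz both map to 0.8 MHz.

0.8 MHz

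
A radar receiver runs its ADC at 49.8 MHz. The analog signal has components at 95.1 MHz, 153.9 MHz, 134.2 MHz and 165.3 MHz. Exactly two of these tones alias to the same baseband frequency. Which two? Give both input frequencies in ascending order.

fs/2 = 24.9 MHz.
95.1 MHz mod fs = 45.3 MHz.
45.3 MHz > fs/2 = 24.9 MHz, folds to fs − 45.3 MHz = 4.5 MHz.
153.9 MHz mod fs = 4.5 MHz.
4.5 MHz ≤ fs/2 = 24.9 MHz, appears at 4.5 MHz.
134.2 MHz mod fs = 34.6 MHz.
34.6 MHz > fs/2 = 24.9 MHz, folds to fs − 34.6 MHz = 15.2 MHz.
165.3 MHz mod fs = 15.9 MHz.
15.9 MHz ≤ fs/2 = 24.9 MHz, appears at 15.9 MHz.
95.1 MHz and 153.9 MHz both map to 4.5 MHz.

95.1 MHz, 153.9 MHz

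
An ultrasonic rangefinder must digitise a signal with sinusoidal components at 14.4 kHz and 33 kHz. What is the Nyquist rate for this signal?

Highest-frequency component: 33 kHz.
Nyquist rate = 2 × 33 kHz = 66 kHz.

66 kHz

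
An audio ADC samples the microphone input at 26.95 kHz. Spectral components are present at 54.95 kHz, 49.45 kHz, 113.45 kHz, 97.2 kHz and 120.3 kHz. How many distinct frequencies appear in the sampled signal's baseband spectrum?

5

fs/2 = 13.475 kHz.
54.95 kHz mod fs = 1.05 kHz.
1.05 kHz ≤ fs/2 = 13.475 kHz, appears at 1.05 kHz.
49.45 kHz mod fs = 22.5 kHz.
22.5 kHz > fs/2 = 13.475 kHz, folds to fs − 22.5 kHz = 4.45 kHz.
113.45 kHz mod fs = 5.65 kHz.
5.65 kHz ≤ fs/2 = 13.475 kHz, appears at 5.65 kHz.
97.2 kHz mod fs = 16.35 kHz.
16.35 kHz > fs/2 = 13.475 kHz, folds to fs − 16.35 kHz = 10.6 kHz.
120.3 kHz mod fs = 12.5 kHz.
12.5 kHz ≤ fs/2 = 13.475 kHz, appears at 12.5 kHz.
Distinct values: {1.05 kHz, 4.45 kHz, 5.65 kHz, 10.6 kHz, 12.5 kHz} → 5.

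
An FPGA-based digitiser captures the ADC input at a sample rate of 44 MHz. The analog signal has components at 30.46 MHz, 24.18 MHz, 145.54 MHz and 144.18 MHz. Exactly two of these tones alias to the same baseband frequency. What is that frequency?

13.54 MHz

fs/2 = 22 MHz.
30.46 MHz > fs/2 = 22 MHz, folds to fs − 30.46 MHz = 13.54 MHz.
24.18 MHz > fs/2 = 22 MHz, folds to fs − 24.18 MHz = 19.82 MHz.
145.54 MHz mod fs = 13.54 MHz.
13.54 MHz ≤ fs/2 = 22 MHz, appears at 13.54 MHz.
144.18 MHz mod fs = 12.18 MHz.
12.18 MHz ≤ fs/2 = 22 MHz, appears at 12.18 MHz.
30.46 MHz and 145.54 MHz both map to 13.54 MHz.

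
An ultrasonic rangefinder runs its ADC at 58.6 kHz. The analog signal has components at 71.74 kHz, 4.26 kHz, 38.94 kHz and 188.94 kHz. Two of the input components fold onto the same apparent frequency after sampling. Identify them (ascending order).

fs/2 = 29.3 kHz.
71.74 kHz mod fs = 13.14 kHz.
13.14 kHz ≤ fs/2 = 29.3 kHz, appears at 13.14 kHz.
4.26 kHz ≤ fs/2 = 29.3 kHz, passes unchanged.
38.94 kHz > fs/2 = 29.3 kHz, folds to fs − 38.94 kHz = 19.66 kHz.
188.94 kHz mod fs = 13.14 kHz.
13.14 kHz ≤ fs/2 = 29.3 kHz, appears at 13.14 kHz.
71.74 kHz and 188.94 kHz both map to 13.14 kHz.

71.74 kHz, 188.94 kHz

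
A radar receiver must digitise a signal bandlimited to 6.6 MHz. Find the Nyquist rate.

Nyquist rate = 2 × 6.6 MHz = 13.2 MHz.

13.2 MHz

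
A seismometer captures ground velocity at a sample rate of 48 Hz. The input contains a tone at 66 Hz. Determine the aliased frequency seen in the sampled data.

66 Hz mod fs = 18 Hz.
18 Hz ≤ fs/2 = 24 Hz, appears at 18 Hz.

18 Hz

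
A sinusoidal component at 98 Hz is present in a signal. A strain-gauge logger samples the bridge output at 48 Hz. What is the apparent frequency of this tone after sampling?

98 Hz mod fs = 2 Hz.
2 Hz ≤ fs/2 = 24 Hz, appears at 2 Hz.

2 Hz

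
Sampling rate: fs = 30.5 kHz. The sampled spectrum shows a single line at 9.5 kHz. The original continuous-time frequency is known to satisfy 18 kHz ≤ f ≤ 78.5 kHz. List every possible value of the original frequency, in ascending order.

Frequencies that alias to 9.5 kHz are k·fs ± 9.5 kHz for integer k ≥ 0.
k=0: 9.5 kHz.
k=1: 21 kHz, 40 kHz.
k=2: 51.5 kHz, 70.5 kHz.
k=3: 82 kHz, 101 kHz.
Within [18 kHz, 78.5 kHz]: 21 kHz, 40 kHz, 51.5 kHz, 70.5 kHz.

21 kHz, 40 kHz, 51.5 kHz, 70.5 kHz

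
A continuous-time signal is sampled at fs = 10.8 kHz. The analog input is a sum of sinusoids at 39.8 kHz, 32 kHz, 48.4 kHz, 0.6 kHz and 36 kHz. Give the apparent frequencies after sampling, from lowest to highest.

fs/2 = 5.4 kHz.
39.8 kHz mod fs = 7.4 kHz.
7.4 kHz > fs/2 = 5.4 kHz, folds to fs − 7.4 kHz = 3.4 kHz.
32 kHz mod fs = 10.4 kHz.
10.4 kHz > fs/2 = 5.4 kHz, folds to fs − 10.4 kHz = 0.4 kHz.
48.4 kHz mod fs = 5.2 kHz.
5.2 kHz ≤ fs/2 = 5.4 kHz, appears at 5.2 kHz.
0.6 kHz ≤ fs/2 = 5.4 kHz, passes unchanged.
36 kHz mod fs = 3.6 kHz.
3.6 kHz ≤ fs/2 = 5.4 kHz, appears at 3.6 kHz.
Distinct values: {0.4 kHz, 0.6 kHz, 3.4 kHz, 3.6 kHz, 5.2 kHz}.

0.4 kHz, 0.6 kHz, 3.4 kHz, 3.6 kHz, 5.2 kHz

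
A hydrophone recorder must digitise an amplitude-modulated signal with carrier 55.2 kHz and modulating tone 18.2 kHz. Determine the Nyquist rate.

146.8 kHz

AM sidebands sit at fc ± fm = 37 kHz and 73.4 kHz.
Highest-frequency component: 73.4 kHz.
Nyquist rate = 2 × 73.4 kHz = 146.8 kHz.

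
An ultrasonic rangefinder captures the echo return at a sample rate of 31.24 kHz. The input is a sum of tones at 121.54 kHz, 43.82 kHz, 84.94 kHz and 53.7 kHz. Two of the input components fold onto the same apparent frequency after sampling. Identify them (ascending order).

53.7 kHz, 84.94 kHz

fs/2 = 15.62 kHz.
121.54 kHz mod fs = 27.82 kHz.
27.82 kHz > fs/2 = 15.62 kHz, folds to fs − 27.82 kHz = 3.42 kHz.
43.82 kHz mod fs = 12.58 kHz.
12.58 kHz ≤ fs/2 = 15.62 kHz, appears at 12.58 kHz.
84.94 kHz mod fs = 22.46 kHz.
22.46 kHz > fs/2 = 15.62 kHz, folds to fs − 22.46 kHz = 8.78 kHz.
53.7 kHz mod fs = 22.46 kHz.
22.46 kHz > fs/2 = 15.62 kHz, folds to fs − 22.46 kHz = 8.78 kHz.
53.7 kHz and 84.94 kHz both map to 8.78 kHz.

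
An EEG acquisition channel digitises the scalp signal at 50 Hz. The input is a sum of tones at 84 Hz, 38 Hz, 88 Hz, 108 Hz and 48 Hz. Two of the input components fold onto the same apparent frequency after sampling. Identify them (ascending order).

fs/2 = 25 Hz.
84 Hz mod fs = 34 Hz.
34 Hz > fs/2 = 25 Hz, folds to fs − 34 Hz = 16 Hz.
38 Hz > fs/2 = 25 Hz, folds to fs − 38 Hz = 12 Hz.
88 Hz mod fs = 38 Hz.
38 Hz > fs/2 = 25 Hz, folds to fs − 38 Hz = 12 Hz.
108 Hz mod fs = 8 Hz.
8 Hz ≤ fs/2 = 25 Hz, appears at 8 Hz.
48 Hz > fs/2 = 25 Hz, folds to fs − 48 Hz = 2 Hz.
38 Hz and 88 Hz both map to 12 Hz.

38 Hz, 88 Hz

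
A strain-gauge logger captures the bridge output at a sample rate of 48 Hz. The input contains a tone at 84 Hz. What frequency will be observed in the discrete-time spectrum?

84 Hz mod fs = 36 Hz.
36 Hz > fs/2 = 24 Hz, folds to fs − 36 Hz = 12 Hz.

12 Hz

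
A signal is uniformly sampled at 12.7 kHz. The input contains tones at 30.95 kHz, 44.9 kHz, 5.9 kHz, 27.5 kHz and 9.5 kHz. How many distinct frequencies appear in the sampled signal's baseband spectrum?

fs/2 = 6.35 kHz.
30.95 kHz mod fs = 5.55 kHz.
5.55 kHz ≤ fs/2 = 6.35 kHz, appears at 5.55 kHz.
44.9 kHz mod fs = 6.8 kHz.
6.8 kHz > fs/2 = 6.35 kHz, folds to fs − 6.8 kHz = 5.9 kHz.
5.9 kHz ≤ fs/2 = 6.35 kHz, passes unchanged.
27.5 kHz mod fs = 2.1 kHz.
2.1 kHz ≤ fs/2 = 6.35 kHz, appears at 2.1 kHz.
9.5 kHz > fs/2 = 6.35 kHz, folds to fs − 9.5 kHz = 3.2 kHz.
Distinct values: {2.1 kHz, 3.2 kHz, 5.55 kHz, 5.9 kHz} → 4.

4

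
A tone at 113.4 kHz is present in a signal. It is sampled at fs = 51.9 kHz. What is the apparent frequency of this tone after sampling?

9.6 kHz

113.4 kHz mod fs = 9.6 kHz.
9.6 kHz ≤ fs/2 = 25.95 kHz, appears at 9.6 kHz.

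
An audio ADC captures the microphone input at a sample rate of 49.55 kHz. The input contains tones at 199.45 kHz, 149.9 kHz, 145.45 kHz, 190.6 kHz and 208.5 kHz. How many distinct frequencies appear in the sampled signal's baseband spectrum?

4

fs/2 = 24.775 kHz.
199.45 kHz mod fs = 1.25 kHz.
1.25 kHz ≤ fs/2 = 24.775 kHz, appears at 1.25 kHz.
149.9 kHz mod fs = 1.25 kHz.
1.25 kHz ≤ fs/2 = 24.775 kHz, appears at 1.25 kHz.
145.45 kHz mod fs = 46.35 kHz.
46.35 kHz > fs/2 = 24.775 kHz, folds to fs − 46.35 kHz = 3.2 kHz.
190.6 kHz mod fs = 41.95 kHz.
41.95 kHz > fs/2 = 24.775 kHz, folds to fs − 41.95 kHz = 7.6 kHz.
208.5 kHz mod fs = 10.3 kHz.
10.3 kHz ≤ fs/2 = 24.775 kHz, appears at 10.3 kHz.
Distinct values: {1.25 kHz, 3.2 kHz, 7.6 kHz, 10.3 kHz} → 4.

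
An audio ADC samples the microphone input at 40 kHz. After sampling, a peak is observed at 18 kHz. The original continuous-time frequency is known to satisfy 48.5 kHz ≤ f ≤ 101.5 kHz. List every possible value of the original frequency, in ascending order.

58 kHz, 62 kHz, 98 kHz

Frequencies that alias to 18 kHz are k·fs ± 18 kHz for integer k ≥ 0.
k=0: 18 kHz.
k=1: 22 kHz, 58 kHz.
k=2: 62 kHz, 98 kHz.
k=3: 102 kHz, 138 kHz.
Within [48.5 kHz, 101.5 kHz]: 58 kHz, 62 kHz, 98 kHz.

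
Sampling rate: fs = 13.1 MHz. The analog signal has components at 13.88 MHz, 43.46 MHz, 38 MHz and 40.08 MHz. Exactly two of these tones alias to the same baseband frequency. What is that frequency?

fs/2 = 6.55 MHz.
13.88 MHz mod fs = 0.78 MHz.
0.78 MHz ≤ fs/2 = 6.55 MHz, appears at 0.78 MHz.
43.46 MHz mod fs = 4.16 MHz.
4.16 MHz ≤ fs/2 = 6.55 MHz, appears at 4.16 MHz.
38 MHz mod fs = 11.8 MHz.
11.8 MHz > fs/2 = 6.55 MHz, folds to fs − 11.8 MHz = 1.3 MHz.
40.08 MHz mod fs = 0.78 MHz.
0.78 MHz ≤ fs/2 = 6.55 MHz, appears at 0.78 MHz.
13.88 MHz and 40.08 MHz both map to 0.78 MHz.

0.78 MHz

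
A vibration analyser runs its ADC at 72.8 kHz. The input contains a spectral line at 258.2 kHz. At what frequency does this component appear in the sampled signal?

258.2 kHz mod fs = 39.8 kHz.
39.8 kHz > fs/2 = 36.4 kHz, folds to fs − 39.8 kHz = 33 kHz.

33 kHz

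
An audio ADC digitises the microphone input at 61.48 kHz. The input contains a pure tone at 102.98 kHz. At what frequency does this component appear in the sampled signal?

19.98 kHz

102.98 kHz mod fs = 41.5 kHz.
41.5 kHz > fs/2 = 30.74 kHz, folds to fs − 41.5 kHz = 19.98 kHz.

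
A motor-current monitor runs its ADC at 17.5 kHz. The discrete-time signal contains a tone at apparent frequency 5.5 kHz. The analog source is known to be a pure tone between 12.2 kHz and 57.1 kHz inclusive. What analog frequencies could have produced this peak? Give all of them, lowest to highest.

23 kHz, 29.5 kHz, 40.5 kHz, 47 kHz

Frequencies that alias to 5.5 kHz are k·fs ± 5.5 kHz for integer k ≥ 0.
k=0: 5.5 kHz.
k=1: 12 kHz, 23 kHz.
k=2: 29.5 kHz, 40.5 kHz.
k=3: 47 kHz, 58 kHz.
k=4: 64.5 kHz, 75.5 kHz.
Within [12.2 kHz, 57.1 kHz]: 23 kHz, 29.5 kHz, 40.5 kHz, 47 kHz.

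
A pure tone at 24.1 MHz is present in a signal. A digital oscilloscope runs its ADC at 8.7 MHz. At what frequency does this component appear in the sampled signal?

2 MHz

24.1 MHz mod fs = 6.7 MHz.
6.7 MHz > fs/2 = 4.35 MHz, folds to fs − 6.7 MHz = 2 MHz.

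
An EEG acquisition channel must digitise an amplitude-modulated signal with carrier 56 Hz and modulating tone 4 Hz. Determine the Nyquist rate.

120 Hz

AM sidebands sit at fc ± fm = 52 Hz and 60 Hz.
Highest-frequency component: 60 Hz.
Nyquist rate = 2 × 60 Hz = 120 Hz.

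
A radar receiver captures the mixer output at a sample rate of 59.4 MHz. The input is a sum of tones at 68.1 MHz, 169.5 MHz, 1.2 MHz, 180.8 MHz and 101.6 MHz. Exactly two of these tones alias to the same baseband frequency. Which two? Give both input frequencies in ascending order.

fs/2 = 29.7 MHz.
68.1 MHz mod fs = 8.7 MHz.
8.7 MHz ≤ fs/2 = 29.7 MHz, appears at 8.7 MHz.
169.5 MHz mod fs = 50.7 MHz.
50.7 MHz > fs/2 = 29.7 MHz, folds to fs − 50.7 MHz = 8.7 MHz.
1.2 MHz ≤ fs/2 = 29.7 MHz, passes unchanged.
180.8 MHz mod fs = 2.6 MHz.
2.6 MHz ≤ fs/2 = 29.7 MHz, appears at 2.6 MHz.
101.6 MHz mod fs = 42.2 MHz.
42.2 MHz > fs/2 = 29.7 MHz, folds to fs − 42.2 MHz = 17.2 MHz.
68.1 MHz and 169.5 MHz both map to 8.7 MHz.

68.1 MHz, 169.5 MHz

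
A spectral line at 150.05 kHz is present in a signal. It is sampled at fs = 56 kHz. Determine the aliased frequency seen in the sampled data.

17.95 kHz

150.05 kHz mod fs = 38.05 kHz.
38.05 kHz > fs/2 = 28 kHz, folds to fs − 38.05 kHz = 17.95 kHz.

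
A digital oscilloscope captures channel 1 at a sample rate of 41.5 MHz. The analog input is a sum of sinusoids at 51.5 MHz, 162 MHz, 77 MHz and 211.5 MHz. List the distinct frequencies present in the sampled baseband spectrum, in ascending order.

fs/2 = 20.75 MHz.
51.5 MHz mod fs = 10 MHz.
10 MHz ≤ fs/2 = 20.75 MHz, appears at 10 MHz.
162 MHz mod fs = 37.5 MHz.
37.5 MHz > fs/2 = 20.75 MHz, folds to fs − 37.5 MHz = 4 MHz.
77 MHz mod fs = 35.5 MHz.
35.5 MHz > fs/2 = 20.75 MHz, folds to fs − 35.5 MHz = 6 MHz.
211.5 MHz mod fs = 4 MHz.
4 MHz ≤ fs/2 = 20.75 MHz, appears at 4 MHz.
Distinct values: {4 MHz, 6 MHz, 10 MHz}.

4 MHz, 6 MHz, 10 MHz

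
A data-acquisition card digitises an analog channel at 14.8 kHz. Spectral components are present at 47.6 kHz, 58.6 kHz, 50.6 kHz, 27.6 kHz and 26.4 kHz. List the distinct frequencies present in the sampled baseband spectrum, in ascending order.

fs/2 = 7.4 kHz.
47.6 kHz mod fs = 3.2 kHz.
3.2 kHz ≤ fs/2 = 7.4 kHz, appears at 3.2 kHz.
58.6 kHz mod fs = 14.2 kHz.
14.2 kHz > fs/2 = 7.4 kHz, folds to fs − 14.2 kHz = 0.6 kHz.
50.6 kHz mod fs = 6.2 kHz.
6.2 kHz ≤ fs/2 = 7.4 kHz, appears at 6.2 kHz.
27.6 kHz mod fs = 12.8 kHz.
12.8 kHz > fs/2 = 7.4 kHz, folds to fs − 12.8 kHz = 2 kHz.
26.4 kHz mod fs = 11.6 kHz.
11.6 kHz > fs/2 = 7.4 kHz, folds to fs − 11.6 kHz = 3.2 kHz.
Distinct values: {0.6 kHz, 2 kHz, 3.2 kHz, 6.2 kHz}.

0.6 kHz, 2 kHz, 3.2 kHz, 6.2 kHz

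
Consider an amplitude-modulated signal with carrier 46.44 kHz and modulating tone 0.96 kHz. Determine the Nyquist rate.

94.8 kHz

AM sidebands sit at fc ± fm = 45.48 kHz and 47.4 kHz.
Highest-frequency component: 47.4 kHz.
Nyquist rate = 2 × 47.4 kHz = 94.8 kHz.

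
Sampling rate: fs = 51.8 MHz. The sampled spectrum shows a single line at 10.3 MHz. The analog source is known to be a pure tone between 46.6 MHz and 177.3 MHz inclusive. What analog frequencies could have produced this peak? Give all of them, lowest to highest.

Frequencies that alias to 10.3 MHz are k·fs ± 10.3 MHz for integer k ≥ 0.
k=0: 10.3 MHz.
k=1: 41.5 MHz, 62.1 MHz.
k=2: 93.3 MHz, 113.9 MHz.
k=3: 145.1 MHz, 165.7 MHz.
k=4: 196.9 MHz, 217.5 MHz.
Within [46.6 MHz, 177.3 MHz]: 62.1 MHz, 93.3 MHz, 113.9 MHz, 145.1 MHz, 165.7 MHz.

62.1 MHz, 93.3 MHz, 113.9 MHz, 145.1 MHz, 165.7 MHz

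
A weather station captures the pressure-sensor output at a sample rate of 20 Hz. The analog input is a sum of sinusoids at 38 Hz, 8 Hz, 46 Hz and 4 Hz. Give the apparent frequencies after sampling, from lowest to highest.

2 Hz, 4 Hz, 6 Hz, 8 Hz

fs/2 = 10 Hz.
38 Hz mod fs = 18 Hz.
18 Hz > fs/2 = 10 Hz, folds to fs − 18 Hz = 2 Hz.
8 Hz ≤ fs/2 = 10 Hz, passes unchanged.
46 Hz mod fs = 6 Hz.
6 Hz ≤ fs/2 = 10 Hz, appears at 6 Hz.
4 Hz ≤ fs/2 = 10 Hz, passes unchanged.
Distinct values: {2 Hz, 4 Hz, 6 Hz, 8 Hz}.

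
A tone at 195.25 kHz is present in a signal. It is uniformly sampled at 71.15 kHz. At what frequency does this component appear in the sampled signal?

18.2 kHz

195.25 kHz mod fs = 52.95 kHz.
52.95 kHz > fs/2 = 35.575 kHz, folds to fs − 52.95 kHz = 18.2 kHz.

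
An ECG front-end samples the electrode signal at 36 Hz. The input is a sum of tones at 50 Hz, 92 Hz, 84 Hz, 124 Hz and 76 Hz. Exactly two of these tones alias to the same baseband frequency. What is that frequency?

16 Hz

fs/2 = 18 Hz.
50 Hz mod fs = 14 Hz.
14 Hz ≤ fs/2 = 18 Hz, appears at 14 Hz.
92 Hz mod fs = 20 Hz.
20 Hz > fs/2 = 18 Hz, folds to fs − 20 Hz = 16 Hz.
84 Hz mod fs = 12 Hz.
12 Hz ≤ fs/2 = 18 Hz, appears at 12 Hz.
124 Hz mod fs = 16 Hz.
16 Hz ≤ fs/2 = 18 Hz, appears at 16 Hz.
76 Hz mod fs = 4 Hz.
4 Hz ≤ fs/2 = 18 Hz, appears at 4 Hz.
92 Hz and 124 Hz both map to 16 Hz.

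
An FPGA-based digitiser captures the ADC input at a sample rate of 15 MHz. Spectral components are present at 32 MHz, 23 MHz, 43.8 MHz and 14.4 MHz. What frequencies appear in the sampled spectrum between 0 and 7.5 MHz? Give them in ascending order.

0.6 MHz, 1.2 MHz, 2 MHz, 7 MHz

fs/2 = 7.5 MHz.
32 MHz mod fs = 2 MHz.
2 MHz ≤ fs/2 = 7.5 MHz, appears at 2 MHz.
23 MHz mod fs = 8 MHz.
8 MHz > fs/2 = 7.5 MHz, folds to fs − 8 MHz = 7 MHz.
43.8 MHz mod fs = 13.8 MHz.
13.8 MHz > fs/2 = 7.5 MHz, folds to fs − 13.8 MHz = 1.2 MHz.
14.4 MHz > fs/2 = 7.5 MHz, folds to fs − 14.4 MHz = 0.6 MHz.
Distinct values: {0.6 MHz, 1.2 MHz, 2 MHz, 7 MHz}.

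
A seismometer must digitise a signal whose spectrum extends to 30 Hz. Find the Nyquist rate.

60 Hz

Nyquist rate = 2 × 30 Hz = 60 Hz.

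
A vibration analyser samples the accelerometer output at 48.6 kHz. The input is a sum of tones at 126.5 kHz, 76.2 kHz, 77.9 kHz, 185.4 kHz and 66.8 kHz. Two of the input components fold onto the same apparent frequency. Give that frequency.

19.3 kHz

fs/2 = 24.3 kHz.
126.5 kHz mod fs = 29.3 kHz.
29.3 kHz > fs/2 = 24.3 kHz, folds to fs − 29.3 kHz = 19.3 kHz.
76.2 kHz mod fs = 27.6 kHz.
27.6 kHz > fs/2 = 24.3 kHz, folds to fs − 27.6 kHz = 21 kHz.
77.9 kHz mod fs = 29.3 kHz.
29.3 kHz > fs/2 = 24.3 kHz, folds to fs − 29.3 kHz = 19.3 kHz.
185.4 kHz mod fs = 39.6 kHz.
39.6 kHz > fs/2 = 24.3 kHz, folds to fs − 39.6 kHz = 9 kHz.
66.8 kHz mod fs = 18.2 kHz.
18.2 kHz ≤ fs/2 = 24.3 kHz, appears at 18.2 kHz.
77.9 kHz and 126.5 kHz both map to 19.3 kHz.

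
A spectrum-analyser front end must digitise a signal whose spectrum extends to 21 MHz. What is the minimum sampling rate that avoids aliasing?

Nyquist rate = 2 × 21 MHz = 42 MHz.

42 MHz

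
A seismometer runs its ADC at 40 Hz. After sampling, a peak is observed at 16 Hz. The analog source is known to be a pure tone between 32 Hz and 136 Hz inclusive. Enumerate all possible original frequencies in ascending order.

56 Hz, 64 Hz, 96 Hz, 104 Hz, 136 Hz

Frequencies that alias to 16 Hz are k·fs ± 16 Hz for integer k ≥ 0.
k=0: 16 Hz.
k=1: 24 Hz, 56 Hz.
k=2: 64 Hz, 96 Hz.
k=3: 104 Hz, 136 Hz.
k=4: 144 Hz, 176 Hz.
Within [32 Hz, 136 Hz]: 56 Hz, 64 Hz, 96 Hz, 104 Hz, 136 Hz.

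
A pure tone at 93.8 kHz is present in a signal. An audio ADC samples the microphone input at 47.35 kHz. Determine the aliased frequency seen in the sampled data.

93.8 kHz mod fs = 46.45 kHz.
46.45 kHz > fs/2 = 23.675 kHz, folds to fs − 46.45 kHz = 0.9 kHz.

0.9 kHz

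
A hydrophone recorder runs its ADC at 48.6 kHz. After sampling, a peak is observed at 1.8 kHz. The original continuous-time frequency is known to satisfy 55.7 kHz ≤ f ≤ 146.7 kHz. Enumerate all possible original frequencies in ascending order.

95.4 kHz, 99 kHz, 144 kHz

Frequencies that alias to 1.8 kHz are k·fs ± 1.8 kHz for integer k ≥ 0.
k=0: 1.8 kHz.
k=1: 46.8 kHz, 50.4 kHz.
k=2: 95.4 kHz, 99 kHz.
k=3: 144 kHz, 147.6 kHz.
k=4: 192.6 kHz, 196.2 kHz.
Within [55.7 kHz, 146.7 kHz]: 95.4 kHz, 99 kHz, 144 kHz.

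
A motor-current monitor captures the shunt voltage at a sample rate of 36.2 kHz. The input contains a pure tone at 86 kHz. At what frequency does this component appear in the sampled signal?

13.6 kHz

86 kHz mod fs = 13.6 kHz.
13.6 kHz ≤ fs/2 = 18.1 kHz, appears at 13.6 kHz.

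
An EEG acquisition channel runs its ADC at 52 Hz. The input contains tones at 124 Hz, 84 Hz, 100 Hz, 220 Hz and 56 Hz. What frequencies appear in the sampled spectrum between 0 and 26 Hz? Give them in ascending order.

fs/2 = 26 Hz.
124 Hz mod fs = 20 Hz.
20 Hz ≤ fs/2 = 26 Hz, appears at 20 Hz.
84 Hz mod fs = 32 Hz.
32 Hz > fs/2 = 26 Hz, folds to fs − 32 Hz = 20 Hz.
100 Hz mod fs = 48 Hz.
48 Hz > fs/2 = 26 Hz, folds to fs − 48 Hz = 4 Hz.
220 Hz mod fs = 12 Hz.
12 Hz ≤ fs/2 = 26 Hz, appears at 12 Hz.
56 Hz mod fs = 4 Hz.
4 Hz ≤ fs/2 = 26 Hz, appears at 4 Hz.
Distinct values: {4 Hz, 12 Hz, 20 Hz}.

4 Hz, 12 Hz, 20 Hz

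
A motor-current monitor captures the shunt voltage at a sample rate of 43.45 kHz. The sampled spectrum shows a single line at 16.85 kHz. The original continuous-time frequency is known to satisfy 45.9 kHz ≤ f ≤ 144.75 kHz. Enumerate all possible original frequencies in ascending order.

60.3 kHz, 70.05 kHz, 103.75 kHz, 113.5 kHz

Frequencies that alias to 16.85 kHz are k·fs ± 16.85 kHz for integer k ≥ 0.
k=0: 16.85 kHz.
k=1: 26.6 kHz, 60.3 kHz.
k=2: 70.05 kHz, 103.75 kHz.
k=3: 113.5 kHz, 147.2 kHz.
k=4: 156.95 kHz, 190.65 kHz.
Within [45.9 kHz, 144.75 kHz]: 60.3 kHz, 70.05 kHz, 103.75 kHz, 113.5 kHz.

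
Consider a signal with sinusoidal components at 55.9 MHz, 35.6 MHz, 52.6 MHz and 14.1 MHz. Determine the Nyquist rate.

Highest-frequency component: 55.9 MHz.
Nyquist rate = 2 × 55.9 MHz = 111.8 MHz.

111.8 MHz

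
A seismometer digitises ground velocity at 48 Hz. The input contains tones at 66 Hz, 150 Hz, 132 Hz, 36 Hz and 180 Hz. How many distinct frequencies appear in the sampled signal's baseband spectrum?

fs/2 = 24 Hz.
66 Hz mod fs = 18 Hz.
18 Hz ≤ fs/2 = 24 Hz, appears at 18 Hz.
150 Hz mod fs = 6 Hz.
6 Hz ≤ fs/2 = 24 Hz, appears at 6 Hz.
132 Hz mod fs = 36 Hz.
36 Hz > fs/2 = 24 Hz, folds to fs − 36 Hz = 12 Hz.
36 Hz > fs/2 = 24 Hz, folds to fs − 36 Hz = 12 Hz.
180 Hz mod fs = 36 Hz.
36 Hz > fs/2 = 24 Hz, folds to fs − 36 Hz = 12 Hz.
Distinct values: {6 Hz, 12 Hz, 18 Hz} → 3.

3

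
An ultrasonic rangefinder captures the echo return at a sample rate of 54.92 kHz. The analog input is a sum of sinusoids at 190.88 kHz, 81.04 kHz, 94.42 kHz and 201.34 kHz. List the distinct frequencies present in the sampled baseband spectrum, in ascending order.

fs/2 = 27.46 kHz.
190.88 kHz mod fs = 26.12 kHz.
26.12 kHz ≤ fs/2 = 27.46 kHz, appears at 26.12 kHz.
81.04 kHz mod fs = 26.12 kHz.
26.12 kHz ≤ fs/2 = 27.46 kHz, appears at 26.12 kHz.
94.42 kHz mod fs = 39.5 kHz.
39.5 kHz > fs/2 = 27.46 kHz, folds to fs − 39.5 kHz = 15.42 kHz.
201.34 kHz mod fs = 36.58 kHz.
36.58 kHz > fs/2 = 27.46 kHz, folds to fs − 36.58 kHz = 18.34 kHz.
Distinct values: {15.42 kHz, 18.34 kHz, 26.12 kHz}.

15.42 kHz, 18.34 kHz, 26.12 kHz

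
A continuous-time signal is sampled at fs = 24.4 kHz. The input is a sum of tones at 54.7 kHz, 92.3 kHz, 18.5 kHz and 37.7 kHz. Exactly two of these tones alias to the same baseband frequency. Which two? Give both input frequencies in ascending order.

fs/2 = 12.2 kHz.
54.7 kHz mod fs = 5.9 kHz.
5.9 kHz ≤ fs/2 = 12.2 kHz, appears at 5.9 kHz.
92.3 kHz mod fs = 19.1 kHz.
19.1 kHz > fs/2 = 12.2 kHz, folds to fs − 19.1 kHz = 5.3 kHz.
18.5 kHz > fs/2 = 12.2 kHz, folds to fs − 18.5 kHz = 5.9 kHz.
37.7 kHz mod fs = 13.3 kHz.
13.3 kHz > fs/2 = 12.2 kHz, folds to fs − 13.3 kHz = 11.1 kHz.
18.5 kHz and 54.7 kHz both map to 5.9 kHz.

18.5 kHz, 54.7 kHz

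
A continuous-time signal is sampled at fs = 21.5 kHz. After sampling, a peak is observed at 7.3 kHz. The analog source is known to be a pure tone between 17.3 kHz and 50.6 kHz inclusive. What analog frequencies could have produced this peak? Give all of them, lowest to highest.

28.8 kHz, 35.7 kHz, 50.3 kHz

Frequencies that alias to 7.3 kHz are k·fs ± 7.3 kHz for integer k ≥ 0.
k=0: 7.3 kHz.
k=1: 14.2 kHz, 28.8 kHz.
k=2: 35.7 kHz, 50.3 kHz.
k=3: 57.2 kHz, 71.8 kHz.
Within [17.3 kHz, 50.6 kHz]: 28.8 kHz, 35.7 kHz, 50.3 kHz.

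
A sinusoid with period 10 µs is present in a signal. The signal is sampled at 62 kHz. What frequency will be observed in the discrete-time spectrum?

24 kHz

T = 10 µs → f = 1/T = 100 kHz.
100 kHz mod fs = 38 kHz.
38 kHz > fs/2 = 31 kHz, folds to fs − 38 kHz = 24 kHz.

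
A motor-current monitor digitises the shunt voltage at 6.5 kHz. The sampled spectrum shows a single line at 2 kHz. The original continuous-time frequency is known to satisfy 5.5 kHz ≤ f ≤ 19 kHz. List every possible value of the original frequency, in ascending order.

Frequencies that alias to 2 kHz are k·fs ± 2 kHz for integer k ≥ 0.
k=0: 2 kHz.
k=1: 4.5 kHz, 8.5 kHz.
k=2: 11 kHz, 15 kHz.
k=3: 17.5 kHz, 21.5 kHz.
k=4: 24 kHz, 28 kHz.
Within [5.5 kHz, 19 kHz]: 8.5 kHz, 11 kHz, 15 kHz, 17.5 kHz.

8.5 kHz, 11 kHz, 15 kHz, 17.5 kHz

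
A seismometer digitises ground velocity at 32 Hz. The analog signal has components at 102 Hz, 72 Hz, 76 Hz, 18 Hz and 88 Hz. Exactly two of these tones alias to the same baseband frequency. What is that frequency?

8 Hz

fs/2 = 16 Hz.
102 Hz mod fs = 6 Hz.
6 Hz ≤ fs/2 = 16 Hz, appears at 6 Hz.
72 Hz mod fs = 8 Hz.
8 Hz ≤ fs/2 = 16 Hz, appears at 8 Hz.
76 Hz mod fs = 12 Hz.
12 Hz ≤ fs/2 = 16 Hz, appears at 12 Hz.
18 Hz > fs/2 = 16 Hz, folds to fs − 18 Hz = 14 Hz.
88 Hz mod fs = 24 Hz.
24 Hz > fs/2 = 16 Hz, folds to fs − 24 Hz = 8 Hz.
72 Hz and 88 Hz both map to 8 Hz.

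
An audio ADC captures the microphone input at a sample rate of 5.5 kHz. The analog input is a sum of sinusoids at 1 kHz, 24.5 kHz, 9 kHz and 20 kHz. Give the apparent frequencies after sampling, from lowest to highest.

fs/2 = 2.75 kHz.
1 kHz ≤ fs/2 = 2.75 kHz, passes unchanged.
24.5 kHz mod fs = 2.5 kHz.
2.5 kHz ≤ fs/2 = 2.75 kHz, appears at 2.5 kHz.
9 kHz mod fs = 3.5 kHz.
3.5 kHz > fs/2 = 2.75 kHz, folds to fs − 3.5 kHz = 2 kHz.
20 kHz mod fs = 3.5 kHz.
3.5 kHz > fs/2 = 2.75 kHz, folds to fs − 3.5 kHz = 2 kHz.
Distinct values: {1 kHz, 2 kHz, 2.5 kHz}.

1 kHz, 2 kHz, 2.5 kHz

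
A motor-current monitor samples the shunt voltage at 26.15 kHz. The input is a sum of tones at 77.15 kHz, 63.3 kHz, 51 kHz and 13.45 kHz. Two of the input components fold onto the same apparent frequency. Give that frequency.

fs/2 = 13.075 kHz.
77.15 kHz mod fs = 24.85 kHz.
24.85 kHz > fs/2 = 13.075 kHz, folds to fs − 24.85 kHz = 1.3 kHz.
63.3 kHz mod fs = 11 kHz.
11 kHz ≤ fs/2 = 13.075 kHz, appears at 11 kHz.
51 kHz mod fs = 24.85 kHz.
24.85 kHz > fs/2 = 13.075 kHz, folds to fs − 24.85 kHz = 1.3 kHz.
13.45 kHz > fs/2 = 13.075 kHz, folds to fs − 13.45 kHz = 12.7 kHz.
51 kHz and 77.15 kHz both map to 1.3 kHz.

1.3 kHz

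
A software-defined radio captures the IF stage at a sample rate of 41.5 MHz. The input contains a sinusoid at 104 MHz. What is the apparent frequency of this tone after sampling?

20.5 MHz

104 MHz mod fs = 21 MHz.
21 MHz > fs/2 = 20.75 MHz, folds to fs − 21 MHz = 20.5 MHz.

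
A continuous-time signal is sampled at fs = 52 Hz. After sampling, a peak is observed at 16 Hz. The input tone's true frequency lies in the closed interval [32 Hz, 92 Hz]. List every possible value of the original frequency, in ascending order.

36 Hz, 68 Hz, 88 Hz

Frequencies that alias to 16 Hz are k·fs ± 16 Hz for integer k ≥ 0.
k=0: 16 Hz.
k=1: 36 Hz, 68 Hz.
k=2: 88 Hz, 120 Hz.
k=3: 140 Hz, 172 Hz.
Within [32 Hz, 92 Hz]: 36 Hz, 68 Hz, 88 Hz.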